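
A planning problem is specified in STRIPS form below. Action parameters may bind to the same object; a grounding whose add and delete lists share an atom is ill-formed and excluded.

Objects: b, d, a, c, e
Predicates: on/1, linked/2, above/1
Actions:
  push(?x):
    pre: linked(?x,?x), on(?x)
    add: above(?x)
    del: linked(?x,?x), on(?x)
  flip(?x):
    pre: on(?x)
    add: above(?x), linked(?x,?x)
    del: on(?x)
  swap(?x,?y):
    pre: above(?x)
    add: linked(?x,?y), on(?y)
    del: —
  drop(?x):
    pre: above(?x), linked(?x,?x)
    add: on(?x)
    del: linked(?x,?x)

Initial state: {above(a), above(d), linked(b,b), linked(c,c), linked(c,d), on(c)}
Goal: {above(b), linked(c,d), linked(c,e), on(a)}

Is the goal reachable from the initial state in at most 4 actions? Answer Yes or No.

No

1. push(c)  →  {above(a), above(c), above(d), linked(b,b), linked(c,d)}
2. swap(d,b)  →  {above(a), above(c), above(d), linked(b,b), linked(c,d), linked(d,b), on(b)}
3. push(b)  →  {above(a), above(b), above(c), above(d), linked(c,d), linked(d,b)}
4. swap(b,a)  →  {above(a), above(b), above(c), above(d), linked(b,a), linked(c,d), linked(d,b), on(a)}
5. swap(c,e)  →  {above(a), above(b), above(c), above(d), linked(b,a), linked(c,d), linked(c,e), linked(d,b), on(a), on(e)}
optimal plan length = 5; 5 > 4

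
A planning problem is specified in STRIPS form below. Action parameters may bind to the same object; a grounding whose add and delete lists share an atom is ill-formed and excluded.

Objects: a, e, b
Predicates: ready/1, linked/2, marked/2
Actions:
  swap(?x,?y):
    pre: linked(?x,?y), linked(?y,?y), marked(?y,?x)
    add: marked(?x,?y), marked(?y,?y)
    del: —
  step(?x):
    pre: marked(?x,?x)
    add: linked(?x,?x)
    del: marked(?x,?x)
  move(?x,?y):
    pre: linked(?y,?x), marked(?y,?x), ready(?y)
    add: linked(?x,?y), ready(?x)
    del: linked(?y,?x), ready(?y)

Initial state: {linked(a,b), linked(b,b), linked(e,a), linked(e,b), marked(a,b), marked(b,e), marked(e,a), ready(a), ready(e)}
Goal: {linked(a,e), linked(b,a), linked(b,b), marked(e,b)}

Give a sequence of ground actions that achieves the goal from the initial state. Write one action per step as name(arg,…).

1. swap(e,b)  →  {linked(a,b), linked(b,b), linked(e,a), linked(e,b), marked(a,b), marked(b,b), marked(b,e), marked(e,a), marked(e,b), ready(a), ready(e)}
2. move(a,e)  →  {linked(a,b), linked(a,e), linked(b,b), linked(e,b), marked(a,b), marked(b,b), marked(b,e), marked(e,a), marked(e,b), ready(a)}
3. move(b,a)  →  {linked(a,e), linked(b,a), linked(b,b), linked(e,b), marked(a,b), marked(b,b), marked(b,e), marked(e,a), marked(e,b), ready(b)}

swap(e,b); move(a,e); move(b,a)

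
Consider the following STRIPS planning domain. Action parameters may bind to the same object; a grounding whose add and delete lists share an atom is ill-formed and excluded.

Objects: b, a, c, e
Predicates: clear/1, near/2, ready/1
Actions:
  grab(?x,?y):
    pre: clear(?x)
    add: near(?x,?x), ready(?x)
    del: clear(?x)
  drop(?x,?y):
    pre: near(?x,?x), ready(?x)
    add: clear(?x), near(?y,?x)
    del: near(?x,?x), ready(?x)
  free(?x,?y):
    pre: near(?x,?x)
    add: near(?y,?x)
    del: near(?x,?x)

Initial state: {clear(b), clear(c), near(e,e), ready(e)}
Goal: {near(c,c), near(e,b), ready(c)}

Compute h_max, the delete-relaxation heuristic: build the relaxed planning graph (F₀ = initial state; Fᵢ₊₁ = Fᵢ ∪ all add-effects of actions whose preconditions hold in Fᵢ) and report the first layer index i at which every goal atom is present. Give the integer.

F0 = init (4 atoms)
F1 = F0 ∪ {clear(e), near(a,e), near(b,b), near(b,e), near(c,c), near(c,e), ready(b), ready(c)}  (12 atoms)
F2 = F1 ∪ {near(a,b), near(a,c), near(b,c), near(c,b), near(e,b), near(e,c)}  (18 atoms)
goal ⊆ F2  ⇒  h_max = 2

2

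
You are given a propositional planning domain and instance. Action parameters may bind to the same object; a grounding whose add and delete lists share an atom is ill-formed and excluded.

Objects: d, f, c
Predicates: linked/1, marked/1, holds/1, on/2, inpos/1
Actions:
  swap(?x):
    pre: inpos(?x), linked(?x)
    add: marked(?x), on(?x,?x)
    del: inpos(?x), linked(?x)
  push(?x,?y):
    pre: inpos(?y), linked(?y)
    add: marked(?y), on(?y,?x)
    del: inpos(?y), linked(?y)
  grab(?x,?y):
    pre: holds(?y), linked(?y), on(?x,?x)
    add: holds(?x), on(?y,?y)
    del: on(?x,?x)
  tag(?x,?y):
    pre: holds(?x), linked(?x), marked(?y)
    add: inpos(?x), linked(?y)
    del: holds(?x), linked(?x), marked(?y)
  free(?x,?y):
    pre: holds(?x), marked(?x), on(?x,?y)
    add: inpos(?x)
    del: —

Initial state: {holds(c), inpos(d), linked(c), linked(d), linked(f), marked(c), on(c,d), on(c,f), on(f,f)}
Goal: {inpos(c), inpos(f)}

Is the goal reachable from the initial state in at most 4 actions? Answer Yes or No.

Yes

1. grab(f,c)  →  {holds(c), holds(f), inpos(d), linked(c), linked(d), linked(f), marked(c), on(c,c), on(c,d), on(c,f)}
2. free(c,d)  →  {holds(c), holds(f), inpos(c), inpos(d), linked(c), linked(d), linked(f), marked(c), on(c,c), on(c,d), on(c,f)}
3. tag(f,c)  →  {holds(c), inpos(c), inpos(d), inpos(f), linked(c), linked(d), on(c,c), on(c,d), on(c,f)}
optimal plan length = 3; 3 ≤ 4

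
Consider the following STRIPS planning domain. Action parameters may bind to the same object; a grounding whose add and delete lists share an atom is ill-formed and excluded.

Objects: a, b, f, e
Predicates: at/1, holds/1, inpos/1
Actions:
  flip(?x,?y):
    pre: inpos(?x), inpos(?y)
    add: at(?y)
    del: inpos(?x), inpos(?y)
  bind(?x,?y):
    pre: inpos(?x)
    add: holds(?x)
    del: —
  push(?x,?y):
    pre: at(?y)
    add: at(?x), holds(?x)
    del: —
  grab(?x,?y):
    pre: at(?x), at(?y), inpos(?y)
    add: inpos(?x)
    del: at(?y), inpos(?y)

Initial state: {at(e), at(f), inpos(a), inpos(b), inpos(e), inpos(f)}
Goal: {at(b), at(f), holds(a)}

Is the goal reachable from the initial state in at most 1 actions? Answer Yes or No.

1. flip(a,b)  →  {at(b), at(e), at(f), inpos(e), inpos(f)}
2. push(a,b)  →  {at(a), at(b), at(e), at(f), holds(a), inpos(e), inpos(f)}
optimal plan length = 2; 2 > 1

No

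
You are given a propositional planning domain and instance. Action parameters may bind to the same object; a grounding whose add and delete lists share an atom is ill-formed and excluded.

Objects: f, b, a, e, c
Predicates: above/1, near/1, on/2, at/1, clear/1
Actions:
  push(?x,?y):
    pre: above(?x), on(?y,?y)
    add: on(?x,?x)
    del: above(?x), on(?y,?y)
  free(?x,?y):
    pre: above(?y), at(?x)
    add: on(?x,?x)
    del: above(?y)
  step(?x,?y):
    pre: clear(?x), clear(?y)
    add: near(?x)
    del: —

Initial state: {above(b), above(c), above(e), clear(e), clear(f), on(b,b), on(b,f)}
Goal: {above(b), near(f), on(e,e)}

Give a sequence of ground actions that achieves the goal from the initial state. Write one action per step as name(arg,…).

1. push(e,b)  →  {above(b), above(c), clear(e), clear(f), on(b,f), on(e,e)}
2. step(f,f)  →  {above(b), above(c), clear(e), clear(f), near(f), on(b,f), on(e,e)}

push(e,b); step(f,f)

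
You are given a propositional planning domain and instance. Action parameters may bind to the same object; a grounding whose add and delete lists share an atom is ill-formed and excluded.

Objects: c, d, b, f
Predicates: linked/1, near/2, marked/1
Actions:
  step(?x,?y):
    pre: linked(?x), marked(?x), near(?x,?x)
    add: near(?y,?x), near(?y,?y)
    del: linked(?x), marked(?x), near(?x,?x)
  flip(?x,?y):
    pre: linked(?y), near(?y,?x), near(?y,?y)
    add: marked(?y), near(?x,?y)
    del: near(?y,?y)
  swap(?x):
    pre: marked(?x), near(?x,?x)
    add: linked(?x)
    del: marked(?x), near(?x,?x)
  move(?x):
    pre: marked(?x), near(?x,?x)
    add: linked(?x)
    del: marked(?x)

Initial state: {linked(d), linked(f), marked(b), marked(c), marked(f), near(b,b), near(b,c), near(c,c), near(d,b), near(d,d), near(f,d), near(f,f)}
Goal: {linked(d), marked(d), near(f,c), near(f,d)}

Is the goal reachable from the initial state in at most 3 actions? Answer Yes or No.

1. step(f,c)  →  {linked(d), marked(b), marked(c), near(b,b), near(b,c), near(c,c), near(c,f), near(d,b), near(d,d), near(f,d)}
2. flip(b,d)  →  {linked(d), marked(b), marked(c), marked(d), near(b,b), near(b,c), near(b,d), near(c,c), near(c,f), near(d,b), near(f,d)}
3. move(c)  →  {linked(c), linked(d), marked(b), marked(d), near(b,b), near(b,c), near(b,d), near(c,c), near(c,f), near(d,b), near(f,d)}
4. flip(f,c)  →  {linked(c), linked(d), marked(b), marked(c), marked(d), near(b,b), near(b,c), near(b,d), near(c,f), near(d,b), near(f,c), near(f,d)}
optimal plan length = 4; 4 > 3

No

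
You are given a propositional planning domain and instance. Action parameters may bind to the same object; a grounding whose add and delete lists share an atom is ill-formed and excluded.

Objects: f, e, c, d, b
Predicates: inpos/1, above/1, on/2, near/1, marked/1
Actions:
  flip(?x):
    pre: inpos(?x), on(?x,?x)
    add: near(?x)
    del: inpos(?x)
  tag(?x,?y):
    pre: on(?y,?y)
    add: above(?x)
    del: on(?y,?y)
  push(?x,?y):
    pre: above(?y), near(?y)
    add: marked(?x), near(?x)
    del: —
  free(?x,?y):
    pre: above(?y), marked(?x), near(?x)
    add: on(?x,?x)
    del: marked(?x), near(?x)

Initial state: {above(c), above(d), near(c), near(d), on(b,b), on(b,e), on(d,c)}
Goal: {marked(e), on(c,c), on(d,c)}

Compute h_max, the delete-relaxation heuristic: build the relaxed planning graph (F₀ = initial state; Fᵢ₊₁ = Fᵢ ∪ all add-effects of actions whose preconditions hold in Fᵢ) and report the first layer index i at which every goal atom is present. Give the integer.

2

F0 = init (7 atoms)
F1 = F0 ∪ {above(b), above(e), above(f), marked(b), marked(c), marked(d), marked(e), marked(f), near(b), near(e), near(f)}  (18 atoms)
F2 = F1 ∪ {on(c,c), on(d,d), on(e,e), on(f,f)}  (22 atoms)
goal ⊆ F2  ⇒  h_max = 2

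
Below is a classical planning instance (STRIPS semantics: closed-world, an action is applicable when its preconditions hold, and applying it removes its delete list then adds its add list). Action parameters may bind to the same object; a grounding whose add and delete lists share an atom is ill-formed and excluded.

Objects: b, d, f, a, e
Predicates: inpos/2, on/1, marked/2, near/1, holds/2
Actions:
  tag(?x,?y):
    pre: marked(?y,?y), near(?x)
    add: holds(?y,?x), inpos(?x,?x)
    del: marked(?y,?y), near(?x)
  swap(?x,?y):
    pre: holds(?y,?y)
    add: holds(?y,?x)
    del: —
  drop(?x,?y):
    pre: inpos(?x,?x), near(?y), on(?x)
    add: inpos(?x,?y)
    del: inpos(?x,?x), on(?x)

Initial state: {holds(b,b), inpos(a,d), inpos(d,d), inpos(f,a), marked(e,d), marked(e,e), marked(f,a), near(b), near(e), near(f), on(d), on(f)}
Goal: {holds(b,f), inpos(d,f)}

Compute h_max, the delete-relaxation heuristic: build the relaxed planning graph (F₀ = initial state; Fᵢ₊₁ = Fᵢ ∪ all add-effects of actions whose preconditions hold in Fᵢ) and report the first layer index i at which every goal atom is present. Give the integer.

1

F0 = init (12 atoms)
F1 = F0 ∪ {holds(b,a), holds(b,d), holds(b,e), holds(b,f), holds(e,b), holds(e,e), holds(e,f), inpos(b,b), inpos(d,b), inpos(d,e), inpos(d,f), inpos(e,e), inpos(f,f)}  (25 atoms)
goal ⊆ F1  ⇒  h_max = 1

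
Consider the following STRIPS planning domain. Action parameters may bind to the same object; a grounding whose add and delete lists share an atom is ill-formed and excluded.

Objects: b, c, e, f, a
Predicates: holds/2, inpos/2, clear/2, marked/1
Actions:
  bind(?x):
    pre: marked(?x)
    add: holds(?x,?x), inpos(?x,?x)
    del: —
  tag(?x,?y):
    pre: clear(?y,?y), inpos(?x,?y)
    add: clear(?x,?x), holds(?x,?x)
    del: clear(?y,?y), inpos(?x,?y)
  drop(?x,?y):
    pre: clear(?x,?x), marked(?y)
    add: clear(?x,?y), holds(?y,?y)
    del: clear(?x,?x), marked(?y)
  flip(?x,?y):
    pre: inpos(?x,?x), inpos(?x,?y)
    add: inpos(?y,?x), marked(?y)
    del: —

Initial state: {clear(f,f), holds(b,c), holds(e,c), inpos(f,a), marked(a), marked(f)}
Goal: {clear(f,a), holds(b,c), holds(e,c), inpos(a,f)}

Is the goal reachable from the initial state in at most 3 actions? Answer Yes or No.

1. bind(f)  →  {clear(f,f), holds(b,c), holds(e,c), holds(f,f), inpos(f,a), inpos(f,f), marked(a), marked(f)}
2. drop(f,a)  →  {clear(f,a), holds(a,a), holds(b,c), holds(e,c), holds(f,f), inpos(f,a), inpos(f,f), marked(f)}
3. flip(f,a)  →  {clear(f,a), holds(a,a), holds(b,c), holds(e,c), holds(f,f), inpos(a,f), inpos(f,a), inpos(f,f), marked(a), marked(f)}
optimal plan length = 3; 3 ≤ 3

Yes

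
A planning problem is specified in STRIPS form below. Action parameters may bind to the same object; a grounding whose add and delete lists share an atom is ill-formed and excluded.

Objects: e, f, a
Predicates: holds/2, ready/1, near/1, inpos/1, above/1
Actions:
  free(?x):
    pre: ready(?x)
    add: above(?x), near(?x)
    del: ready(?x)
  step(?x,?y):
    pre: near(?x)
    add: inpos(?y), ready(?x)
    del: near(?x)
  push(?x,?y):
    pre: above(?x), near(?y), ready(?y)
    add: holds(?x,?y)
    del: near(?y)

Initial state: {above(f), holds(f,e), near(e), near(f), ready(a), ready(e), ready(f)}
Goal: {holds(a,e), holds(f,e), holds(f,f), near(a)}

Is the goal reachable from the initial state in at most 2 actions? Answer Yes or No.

1. free(a)  →  {above(a), above(f), holds(f,e), near(a), near(e), near(f), ready(e), ready(f)}
2. push(f,f)  →  {above(a), above(f), holds(f,e), holds(f,f), near(a), near(e), ready(e), ready(f)}
3. push(a,e)  →  {above(a), above(f), holds(a,e), holds(f,e), holds(f,f), near(a), ready(e), ready(f)}
optimal plan length = 3; 3 > 2

No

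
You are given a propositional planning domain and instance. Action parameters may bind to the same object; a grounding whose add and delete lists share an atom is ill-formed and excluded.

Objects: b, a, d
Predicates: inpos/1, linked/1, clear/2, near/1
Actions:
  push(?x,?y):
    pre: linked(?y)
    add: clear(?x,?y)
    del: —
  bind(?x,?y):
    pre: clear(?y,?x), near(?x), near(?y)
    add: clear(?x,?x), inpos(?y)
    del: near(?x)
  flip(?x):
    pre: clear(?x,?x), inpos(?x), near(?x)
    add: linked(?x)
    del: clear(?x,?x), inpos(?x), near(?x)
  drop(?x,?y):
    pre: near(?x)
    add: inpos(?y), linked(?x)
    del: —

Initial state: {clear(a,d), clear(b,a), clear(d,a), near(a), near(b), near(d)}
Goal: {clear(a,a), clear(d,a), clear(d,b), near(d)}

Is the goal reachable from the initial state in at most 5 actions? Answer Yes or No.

1. bind(a,b)  →  {clear(a,a), clear(a,d), clear(b,a), clear(d,a), inpos(b), near(b), near(d)}
2. drop(b,b)  →  {clear(a,a), clear(a,d), clear(b,a), clear(d,a), inpos(b), linked(b), near(b), near(d)}
3. push(d,b)  →  {clear(a,a), clear(a,d), clear(b,a), clear(d,a), clear(d,b), inpos(b), linked(b), near(b), near(d)}
optimal plan length = 3; 3 ≤ 5

Yes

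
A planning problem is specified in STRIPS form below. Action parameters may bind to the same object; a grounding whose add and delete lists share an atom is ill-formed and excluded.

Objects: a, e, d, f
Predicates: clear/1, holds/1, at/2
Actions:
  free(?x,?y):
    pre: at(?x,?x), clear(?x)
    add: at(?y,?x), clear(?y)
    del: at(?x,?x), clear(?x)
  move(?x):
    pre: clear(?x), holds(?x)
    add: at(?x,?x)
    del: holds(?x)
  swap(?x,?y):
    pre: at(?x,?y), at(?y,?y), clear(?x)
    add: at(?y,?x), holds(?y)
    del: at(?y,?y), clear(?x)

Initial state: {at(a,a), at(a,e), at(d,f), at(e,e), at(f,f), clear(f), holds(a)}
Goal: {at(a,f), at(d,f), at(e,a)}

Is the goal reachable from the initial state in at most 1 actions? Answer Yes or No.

No

1. free(f,a)  →  {at(a,a), at(a,e), at(a,f), at(d,f), at(e,e), clear(a), holds(a)}
2. free(a,e)  →  {at(a,e), at(a,f), at(d,f), at(e,a), at(e,e), clear(e), holds(a)}
optimal plan length = 2; 2 > 1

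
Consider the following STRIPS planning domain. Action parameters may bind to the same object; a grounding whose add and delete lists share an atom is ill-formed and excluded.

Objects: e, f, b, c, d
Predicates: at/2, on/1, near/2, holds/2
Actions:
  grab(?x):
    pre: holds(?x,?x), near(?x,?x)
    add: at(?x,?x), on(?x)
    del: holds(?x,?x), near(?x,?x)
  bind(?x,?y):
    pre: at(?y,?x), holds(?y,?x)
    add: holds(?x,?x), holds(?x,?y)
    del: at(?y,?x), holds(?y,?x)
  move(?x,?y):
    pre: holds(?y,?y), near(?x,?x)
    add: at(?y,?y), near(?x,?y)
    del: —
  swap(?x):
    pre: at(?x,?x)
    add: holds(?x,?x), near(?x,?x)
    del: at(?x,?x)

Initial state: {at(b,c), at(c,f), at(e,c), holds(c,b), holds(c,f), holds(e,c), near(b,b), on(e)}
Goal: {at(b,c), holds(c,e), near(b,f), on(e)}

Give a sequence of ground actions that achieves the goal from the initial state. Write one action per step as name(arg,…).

1. bind(f,c)  →  {at(b,c), at(e,c), holds(c,b), holds(e,c), holds(f,c), holds(f,f), near(b,b), on(e)}
2. bind(c,e)  →  {at(b,c), holds(c,b), holds(c,c), holds(c,e), holds(f,c), holds(f,f), near(b,b), on(e)}
3. move(b,f)  →  {at(b,c), at(f,f), holds(c,b), holds(c,c), holds(c,e), holds(f,c), holds(f,f), near(b,b), near(b,f), on(e)}

bind(f,c); bind(c,e); move(b,f)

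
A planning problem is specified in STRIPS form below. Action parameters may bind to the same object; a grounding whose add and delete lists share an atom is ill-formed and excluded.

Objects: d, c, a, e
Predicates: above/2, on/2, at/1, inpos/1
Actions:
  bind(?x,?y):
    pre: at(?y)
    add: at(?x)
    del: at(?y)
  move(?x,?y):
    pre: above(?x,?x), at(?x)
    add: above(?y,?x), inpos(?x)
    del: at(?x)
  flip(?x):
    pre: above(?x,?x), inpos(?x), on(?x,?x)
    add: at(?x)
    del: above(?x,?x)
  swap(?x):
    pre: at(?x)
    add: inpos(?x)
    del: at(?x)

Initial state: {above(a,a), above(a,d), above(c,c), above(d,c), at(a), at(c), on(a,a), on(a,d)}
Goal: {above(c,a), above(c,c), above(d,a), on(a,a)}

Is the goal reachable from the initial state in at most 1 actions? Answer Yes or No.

No

1. move(a,d)  →  {above(a,a), above(a,d), above(c,c), above(d,a), above(d,c), at(c), inpos(a), on(a,a), on(a,d)}
2. bind(a,c)  →  {above(a,a), above(a,d), above(c,c), above(d,a), above(d,c), at(a), inpos(a), on(a,a), on(a,d)}
3. move(a,c)  →  {above(a,a), above(a,d), above(c,a), above(c,c), above(d,a), above(d,c), inpos(a), on(a,a), on(a,d)}
optimal plan length = 3; 3 > 1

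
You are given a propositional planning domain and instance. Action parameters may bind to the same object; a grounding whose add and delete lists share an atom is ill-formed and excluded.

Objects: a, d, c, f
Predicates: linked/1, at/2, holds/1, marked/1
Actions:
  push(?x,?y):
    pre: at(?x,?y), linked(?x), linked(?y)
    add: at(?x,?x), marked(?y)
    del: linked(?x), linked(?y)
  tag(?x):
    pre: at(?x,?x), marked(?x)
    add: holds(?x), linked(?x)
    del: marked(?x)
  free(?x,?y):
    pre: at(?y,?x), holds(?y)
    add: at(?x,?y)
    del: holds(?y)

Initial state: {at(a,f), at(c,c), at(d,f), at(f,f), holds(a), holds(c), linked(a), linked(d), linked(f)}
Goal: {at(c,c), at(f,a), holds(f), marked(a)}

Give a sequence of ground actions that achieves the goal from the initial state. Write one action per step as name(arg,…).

push(d,f); tag(f); free(f,a); push(f,a)

1. push(d,f)  →  {at(a,f), at(c,c), at(d,d), at(d,f), at(f,f), holds(a), holds(c), linked(a), marked(f)}
2. tag(f)  →  {at(a,f), at(c,c), at(d,d), at(d,f), at(f,f), holds(a), holds(c), holds(f), linked(a), linked(f)}
3. free(f,a)  →  {at(a,f), at(c,c), at(d,d), at(d,f), at(f,a), at(f,f), holds(c), holds(f), linked(a), linked(f)}
4. push(f,a)  →  {at(a,f), at(c,c), at(d,d), at(d,f), at(f,a), at(f,f), holds(c), holds(f), marked(a)}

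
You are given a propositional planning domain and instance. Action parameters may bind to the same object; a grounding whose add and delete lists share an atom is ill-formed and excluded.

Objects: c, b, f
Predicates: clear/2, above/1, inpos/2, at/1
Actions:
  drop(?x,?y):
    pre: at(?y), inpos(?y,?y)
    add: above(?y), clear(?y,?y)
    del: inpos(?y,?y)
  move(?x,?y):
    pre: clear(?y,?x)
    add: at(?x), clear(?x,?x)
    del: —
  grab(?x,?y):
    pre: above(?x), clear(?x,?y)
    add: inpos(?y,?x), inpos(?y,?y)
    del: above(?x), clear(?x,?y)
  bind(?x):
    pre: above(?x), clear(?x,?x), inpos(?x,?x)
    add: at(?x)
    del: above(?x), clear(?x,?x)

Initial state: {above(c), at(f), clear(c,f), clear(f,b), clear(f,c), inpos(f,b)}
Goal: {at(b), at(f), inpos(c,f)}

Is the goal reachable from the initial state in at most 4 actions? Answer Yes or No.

1. move(b,f)  →  {above(c), at(b), at(f), clear(b,b), clear(c,f), clear(f,b), clear(f,c), inpos(f,b)}
2. grab(c,f)  →  {at(b), at(f), clear(b,b), clear(f,b), clear(f,c), inpos(f,b), inpos(f,c), inpos(f,f)}
3. drop(c,f)  →  {above(f), at(b), at(f), clear(b,b), clear(f,b), clear(f,c), clear(f,f), inpos(f,b), inpos(f,c)}
4. grab(f,c)  →  {at(b), at(f), clear(b,b), clear(f,b), clear(f,f), inpos(c,c), inpos(c,f), inpos(f,b), inpos(f,c)}
optimal plan length = 4; 4 ≤ 4

Yes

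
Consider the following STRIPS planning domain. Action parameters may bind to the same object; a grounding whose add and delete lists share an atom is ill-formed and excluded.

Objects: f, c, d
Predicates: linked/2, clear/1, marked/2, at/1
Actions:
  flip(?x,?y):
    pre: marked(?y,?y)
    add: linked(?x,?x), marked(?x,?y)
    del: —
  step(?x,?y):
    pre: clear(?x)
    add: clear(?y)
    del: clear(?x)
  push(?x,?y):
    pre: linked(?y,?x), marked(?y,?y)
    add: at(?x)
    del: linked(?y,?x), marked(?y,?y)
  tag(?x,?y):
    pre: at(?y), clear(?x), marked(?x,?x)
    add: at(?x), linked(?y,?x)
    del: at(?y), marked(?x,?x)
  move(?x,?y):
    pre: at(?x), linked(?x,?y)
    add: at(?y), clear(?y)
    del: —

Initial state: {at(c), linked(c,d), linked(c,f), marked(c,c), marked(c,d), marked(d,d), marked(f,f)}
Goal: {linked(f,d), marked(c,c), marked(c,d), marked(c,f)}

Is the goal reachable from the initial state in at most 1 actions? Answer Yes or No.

1. flip(c,f)  →  {at(c), linked(c,c), linked(c,d), linked(c,f), marked(c,c), marked(c,d), marked(c,f), marked(d,d), marked(f,f)}
2. move(c,f)  →  {at(c), at(f), clear(f), linked(c,c), linked(c,d), linked(c,f), marked(c,c), marked(c,d), marked(c,f), marked(d,d), marked(f,f)}
3. step(f,d)  →  {at(c), at(f), clear(d), linked(c,c), linked(c,d), linked(c,f), marked(c,c), marked(c,d), marked(c,f), marked(d,d), marked(f,f)}
4. tag(d,f)  →  {at(c), at(d), clear(d), linked(c,c), linked(c,d), linked(c,f), linked(f,d), marked(c,c), marked(c,d), marked(c,f), marked(f,f)}
optimal plan length = 4; 4 > 1

No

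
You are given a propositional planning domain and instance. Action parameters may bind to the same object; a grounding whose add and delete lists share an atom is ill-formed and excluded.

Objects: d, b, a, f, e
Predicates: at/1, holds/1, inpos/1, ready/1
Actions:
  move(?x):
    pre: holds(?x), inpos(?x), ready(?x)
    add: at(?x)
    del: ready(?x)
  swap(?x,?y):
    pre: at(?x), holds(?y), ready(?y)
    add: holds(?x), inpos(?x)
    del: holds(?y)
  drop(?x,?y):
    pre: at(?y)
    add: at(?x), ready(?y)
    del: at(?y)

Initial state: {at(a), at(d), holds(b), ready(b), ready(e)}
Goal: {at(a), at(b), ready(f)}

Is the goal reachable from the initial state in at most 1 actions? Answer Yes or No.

No

1. drop(f,d)  →  {at(a), at(f), holds(b), ready(b), ready(d), ready(e)}
2. drop(b,f)  →  {at(a), at(b), holds(b), ready(b), ready(d), ready(e), ready(f)}
optimal plan length = 2; 2 > 1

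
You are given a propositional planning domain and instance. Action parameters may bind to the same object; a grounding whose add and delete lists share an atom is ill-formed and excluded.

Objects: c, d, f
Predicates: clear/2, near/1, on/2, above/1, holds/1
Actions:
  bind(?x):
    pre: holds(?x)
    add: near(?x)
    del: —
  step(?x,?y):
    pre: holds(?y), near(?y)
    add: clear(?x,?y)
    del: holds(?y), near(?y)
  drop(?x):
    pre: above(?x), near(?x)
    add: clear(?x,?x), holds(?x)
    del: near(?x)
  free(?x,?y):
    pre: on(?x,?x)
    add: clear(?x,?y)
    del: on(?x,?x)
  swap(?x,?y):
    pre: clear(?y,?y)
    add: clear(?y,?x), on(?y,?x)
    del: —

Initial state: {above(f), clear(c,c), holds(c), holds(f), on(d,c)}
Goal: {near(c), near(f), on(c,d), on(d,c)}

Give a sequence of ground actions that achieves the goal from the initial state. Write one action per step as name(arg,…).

1. bind(c)  →  {above(f), clear(c,c), holds(c), holds(f), near(c), on(d,c)}
2. bind(f)  →  {above(f), clear(c,c), holds(c), holds(f), near(c), near(f), on(d,c)}
3. swap(d,c)  →  {above(f), clear(c,c), clear(c,d), holds(c), holds(f), near(c), near(f), on(c,d), on(d,c)}

bind(c); bind(f); swap(d,c)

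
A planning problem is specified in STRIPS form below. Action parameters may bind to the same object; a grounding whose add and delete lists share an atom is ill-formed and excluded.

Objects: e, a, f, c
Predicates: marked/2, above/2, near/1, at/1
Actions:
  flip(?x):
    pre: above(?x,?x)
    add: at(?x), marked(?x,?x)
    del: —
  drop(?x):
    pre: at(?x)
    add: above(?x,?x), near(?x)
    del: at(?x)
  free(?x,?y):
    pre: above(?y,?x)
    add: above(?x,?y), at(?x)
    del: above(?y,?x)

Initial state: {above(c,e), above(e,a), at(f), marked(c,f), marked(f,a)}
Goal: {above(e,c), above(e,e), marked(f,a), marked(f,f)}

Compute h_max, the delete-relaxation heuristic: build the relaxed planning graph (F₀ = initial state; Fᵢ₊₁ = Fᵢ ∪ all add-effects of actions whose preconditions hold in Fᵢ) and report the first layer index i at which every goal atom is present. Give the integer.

F0 = init (5 atoms)
F1 = F0 ∪ {above(a,e), above(e,c), above(f,f), at(a), at(e), near(f)}  (11 atoms)
F2 = F1 ∪ {above(a,a), above(e,e), at(c), marked(f,f), near(a), near(e)}  (17 atoms)
goal ⊆ F2  ⇒  h_max = 2

2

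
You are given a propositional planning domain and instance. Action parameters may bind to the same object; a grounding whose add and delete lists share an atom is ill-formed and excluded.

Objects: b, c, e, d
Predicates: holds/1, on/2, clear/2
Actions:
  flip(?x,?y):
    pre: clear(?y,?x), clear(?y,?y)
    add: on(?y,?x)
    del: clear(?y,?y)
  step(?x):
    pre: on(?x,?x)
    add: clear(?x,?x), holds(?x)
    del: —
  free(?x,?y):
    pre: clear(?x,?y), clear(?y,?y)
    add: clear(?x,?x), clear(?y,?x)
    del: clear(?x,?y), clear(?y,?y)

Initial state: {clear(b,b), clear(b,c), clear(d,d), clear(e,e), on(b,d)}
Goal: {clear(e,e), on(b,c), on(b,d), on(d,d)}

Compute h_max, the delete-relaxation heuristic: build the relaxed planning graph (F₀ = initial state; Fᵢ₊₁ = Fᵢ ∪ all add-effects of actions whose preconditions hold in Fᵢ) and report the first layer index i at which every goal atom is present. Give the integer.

F0 = init (5 atoms)
F1 = F0 ∪ {on(b,b), on(b,c), on(d,d), on(e,e)}  (9 atoms)
goal ⊆ F1  ⇒  h_max = 1

1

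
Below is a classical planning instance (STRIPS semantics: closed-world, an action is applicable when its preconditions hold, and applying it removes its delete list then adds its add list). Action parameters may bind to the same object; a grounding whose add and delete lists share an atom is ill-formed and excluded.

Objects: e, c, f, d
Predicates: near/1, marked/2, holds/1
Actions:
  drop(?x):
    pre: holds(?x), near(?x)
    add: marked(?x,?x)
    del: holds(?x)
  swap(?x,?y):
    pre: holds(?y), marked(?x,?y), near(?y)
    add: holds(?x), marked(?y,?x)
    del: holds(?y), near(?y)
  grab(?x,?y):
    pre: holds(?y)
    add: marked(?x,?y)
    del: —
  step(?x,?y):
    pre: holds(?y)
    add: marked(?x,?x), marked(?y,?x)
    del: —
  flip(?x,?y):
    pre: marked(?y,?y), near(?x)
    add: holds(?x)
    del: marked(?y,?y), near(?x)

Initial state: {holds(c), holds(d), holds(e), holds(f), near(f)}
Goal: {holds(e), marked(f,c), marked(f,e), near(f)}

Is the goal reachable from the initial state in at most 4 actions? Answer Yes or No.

1. grab(f,e)  →  {holds(c), holds(d), holds(e), holds(f), marked(f,e), near(f)}
2. grab(f,c)  →  {holds(c), holds(d), holds(e), holds(f), marked(f,c), marked(f,e), near(f)}
optimal plan length = 2; 2 ≤ 4

Yes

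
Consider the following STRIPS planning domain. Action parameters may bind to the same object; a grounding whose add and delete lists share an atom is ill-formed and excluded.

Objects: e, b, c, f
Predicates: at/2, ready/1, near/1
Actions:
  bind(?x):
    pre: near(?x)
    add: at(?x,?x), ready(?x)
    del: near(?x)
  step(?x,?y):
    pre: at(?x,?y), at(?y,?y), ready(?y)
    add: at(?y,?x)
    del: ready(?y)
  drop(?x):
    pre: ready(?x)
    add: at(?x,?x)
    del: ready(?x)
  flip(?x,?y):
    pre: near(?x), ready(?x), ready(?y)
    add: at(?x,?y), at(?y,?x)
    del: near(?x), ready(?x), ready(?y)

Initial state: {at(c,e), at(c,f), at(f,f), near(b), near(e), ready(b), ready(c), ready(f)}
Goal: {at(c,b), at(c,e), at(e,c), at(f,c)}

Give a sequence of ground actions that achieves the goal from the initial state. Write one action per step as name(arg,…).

1. bind(e)  →  {at(c,e), at(c,f), at(e,e), at(f,f), near(b), ready(b), ready(c), ready(e), ready(f)}
2. step(c,e)  →  {at(c,e), at(c,f), at(e,c), at(e,e), at(f,f), near(b), ready(b), ready(c), ready(f)}
3. step(c,f)  →  {at(c,e), at(c,f), at(e,c), at(e,e), at(f,c), at(f,f), near(b), ready(b), ready(c)}
4. flip(b,c)  →  {at(b,c), at(c,b), at(c,e), at(c,f), at(e,c), at(e,e), at(f,c), at(f,f)}

bind(e); step(c,e); step(c,f); flip(b,c)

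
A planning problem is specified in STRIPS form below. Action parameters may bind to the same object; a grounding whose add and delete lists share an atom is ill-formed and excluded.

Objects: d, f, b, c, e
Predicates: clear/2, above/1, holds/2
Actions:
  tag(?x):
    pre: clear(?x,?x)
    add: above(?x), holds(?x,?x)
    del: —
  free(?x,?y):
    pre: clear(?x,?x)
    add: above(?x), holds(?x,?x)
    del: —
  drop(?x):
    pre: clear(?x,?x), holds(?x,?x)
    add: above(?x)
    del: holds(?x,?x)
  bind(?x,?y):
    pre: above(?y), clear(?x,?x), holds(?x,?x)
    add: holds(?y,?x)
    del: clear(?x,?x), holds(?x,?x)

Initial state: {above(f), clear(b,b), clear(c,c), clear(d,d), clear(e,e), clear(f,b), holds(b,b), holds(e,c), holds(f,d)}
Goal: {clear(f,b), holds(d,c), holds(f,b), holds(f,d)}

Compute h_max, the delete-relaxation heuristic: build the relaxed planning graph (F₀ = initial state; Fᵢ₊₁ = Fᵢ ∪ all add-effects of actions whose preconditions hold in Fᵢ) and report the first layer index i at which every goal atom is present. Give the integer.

F0 = init (9 atoms)
F1 = F0 ∪ {above(b), above(c), above(d), above(e), holds(c,c), holds(d,d), holds(e,e), holds(f,b)}  (17 atoms)
F2 = F1 ∪ {holds(b,c), holds(b,d), holds(b,e), holds(c,b), holds(c,d), holds(c,e), holds(d,b), holds(d,c), holds(d,e), holds(e,b), holds(e,d), holds(f,c), holds(f,e)}  (30 atoms)
goal ⊆ F2  ⇒  h_max = 2

2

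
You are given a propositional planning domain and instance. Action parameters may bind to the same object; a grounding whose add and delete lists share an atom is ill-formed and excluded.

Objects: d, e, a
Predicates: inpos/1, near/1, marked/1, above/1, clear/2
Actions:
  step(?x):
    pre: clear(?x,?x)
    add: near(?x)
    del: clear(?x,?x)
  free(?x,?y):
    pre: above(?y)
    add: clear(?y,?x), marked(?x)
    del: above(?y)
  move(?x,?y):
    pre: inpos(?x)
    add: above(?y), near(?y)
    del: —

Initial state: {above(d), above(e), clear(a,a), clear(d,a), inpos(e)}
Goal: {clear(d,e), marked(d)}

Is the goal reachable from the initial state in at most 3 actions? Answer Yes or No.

1. free(d,e)  →  {above(d), clear(a,a), clear(d,a), clear(e,d), inpos(e), marked(d)}
2. free(e,d)  →  {clear(a,a), clear(d,a), clear(d,e), clear(e,d), inpos(e), marked(d), marked(e)}
optimal plan length = 2; 2 ≤ 3

Yes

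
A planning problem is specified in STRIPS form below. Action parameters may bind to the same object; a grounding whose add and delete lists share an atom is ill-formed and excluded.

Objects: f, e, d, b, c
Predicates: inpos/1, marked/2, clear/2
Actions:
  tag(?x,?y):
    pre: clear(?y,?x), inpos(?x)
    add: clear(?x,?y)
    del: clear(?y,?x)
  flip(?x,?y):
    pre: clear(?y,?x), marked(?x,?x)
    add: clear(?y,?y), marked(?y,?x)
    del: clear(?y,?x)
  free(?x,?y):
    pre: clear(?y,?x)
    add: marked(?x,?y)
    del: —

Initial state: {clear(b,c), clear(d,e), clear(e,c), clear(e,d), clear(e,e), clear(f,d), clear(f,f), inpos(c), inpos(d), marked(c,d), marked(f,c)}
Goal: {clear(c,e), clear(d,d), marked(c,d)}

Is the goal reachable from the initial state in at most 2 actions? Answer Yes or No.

No

1. tag(c,e)  →  {clear(b,c), clear(c,e), clear(d,e), clear(e,d), clear(e,e), clear(f,d), clear(f,f), inpos(c), inpos(d), marked(c,d), marked(f,c)}
2. free(e,e)  →  {clear(b,c), clear(c,e), clear(d,e), clear(e,d), clear(e,e), clear(f,d), clear(f,f), inpos(c), inpos(d), marked(c,d), marked(e,e), marked(f,c)}
3. flip(e,d)  →  {clear(b,c), clear(c,e), clear(d,d), clear(e,d), clear(e,e), clear(f,d), clear(f,f), inpos(c), inpos(d), marked(c,d), marked(d,e), marked(e,e), marked(f,c)}
optimal plan length = 3; 3 > 2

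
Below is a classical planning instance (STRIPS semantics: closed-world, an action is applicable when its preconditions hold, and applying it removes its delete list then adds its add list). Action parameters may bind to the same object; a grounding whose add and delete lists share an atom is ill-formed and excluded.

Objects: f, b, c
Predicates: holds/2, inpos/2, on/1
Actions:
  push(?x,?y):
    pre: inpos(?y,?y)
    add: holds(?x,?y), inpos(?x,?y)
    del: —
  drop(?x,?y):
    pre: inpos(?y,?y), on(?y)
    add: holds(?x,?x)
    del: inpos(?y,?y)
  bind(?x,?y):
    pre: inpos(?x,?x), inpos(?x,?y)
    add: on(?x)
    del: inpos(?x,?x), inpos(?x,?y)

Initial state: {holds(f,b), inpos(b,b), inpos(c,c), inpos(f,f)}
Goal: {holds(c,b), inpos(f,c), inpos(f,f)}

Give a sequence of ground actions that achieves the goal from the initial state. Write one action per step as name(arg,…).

push(f,c); push(c,b)

1. push(f,c)  →  {holds(f,b), holds(f,c), inpos(b,b), inpos(c,c), inpos(f,c), inpos(f,f)}
2. push(c,b)  →  {holds(c,b), holds(f,b), holds(f,c), inpos(b,b), inpos(c,b), inpos(c,c), inpos(f,c), inpos(f,f)}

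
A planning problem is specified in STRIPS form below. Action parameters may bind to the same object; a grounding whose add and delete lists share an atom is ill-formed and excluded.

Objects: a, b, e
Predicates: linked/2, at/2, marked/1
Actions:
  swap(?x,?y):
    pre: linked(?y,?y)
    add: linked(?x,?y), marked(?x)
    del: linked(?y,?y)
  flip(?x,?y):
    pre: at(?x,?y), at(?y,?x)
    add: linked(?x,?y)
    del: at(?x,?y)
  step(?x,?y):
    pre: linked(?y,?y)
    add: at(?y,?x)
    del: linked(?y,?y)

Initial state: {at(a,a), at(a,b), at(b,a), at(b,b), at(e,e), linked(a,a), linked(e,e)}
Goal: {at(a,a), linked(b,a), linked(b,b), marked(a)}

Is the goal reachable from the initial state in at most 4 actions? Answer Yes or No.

1. swap(a,e)  →  {at(a,a), at(a,b), at(b,a), at(b,b), at(e,e), linked(a,a), linked(a,e), marked(a)}
2. swap(b,a)  →  {at(a,a), at(a,b), at(b,a), at(b,b), at(e,e), linked(a,e), linked(b,a), marked(a), marked(b)}
3. flip(b,b)  →  {at(a,a), at(a,b), at(b,a), at(e,e), linked(a,e), linked(b,a), linked(b,b), marked(a), marked(b)}
optimal plan length = 3; 3 ≤ 4

Yes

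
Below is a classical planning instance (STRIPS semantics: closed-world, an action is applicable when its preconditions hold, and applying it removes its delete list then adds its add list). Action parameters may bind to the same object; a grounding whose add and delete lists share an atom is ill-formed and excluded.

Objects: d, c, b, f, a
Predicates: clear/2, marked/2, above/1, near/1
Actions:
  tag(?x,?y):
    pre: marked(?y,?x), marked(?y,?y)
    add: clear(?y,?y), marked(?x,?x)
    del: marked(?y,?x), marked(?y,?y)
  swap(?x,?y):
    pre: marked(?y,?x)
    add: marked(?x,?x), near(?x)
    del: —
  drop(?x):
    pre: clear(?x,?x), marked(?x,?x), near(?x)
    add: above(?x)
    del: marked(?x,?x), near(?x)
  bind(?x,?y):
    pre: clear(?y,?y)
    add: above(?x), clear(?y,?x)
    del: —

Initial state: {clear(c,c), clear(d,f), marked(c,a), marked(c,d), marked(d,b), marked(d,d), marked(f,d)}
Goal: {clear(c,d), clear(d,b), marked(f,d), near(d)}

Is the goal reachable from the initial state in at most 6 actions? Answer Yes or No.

Yes

1. tag(b,d)  →  {clear(c,c), clear(d,d), clear(d,f), marked(b,b), marked(c,a), marked(c,d), marked(f,d)}
2. swap(d,c)  →  {clear(c,c), clear(d,d), clear(d,f), marked(b,b), marked(c,a), marked(c,d), marked(d,d), marked(f,d), near(d)}
3. bind(d,c)  →  {above(d), clear(c,c), clear(c,d), clear(d,d), clear(d,f), marked(b,b), marked(c,a), marked(c,d), marked(d,d), marked(f,d), near(d)}
4. bind(b,d)  →  {above(b), above(d), clear(c,c), clear(c,d), clear(d,b), clear(d,d), clear(d,f), marked(b,b), marked(c,a), marked(c,d), marked(d,d), marked(f,d), near(d)}
optimal plan length = 4; 4 ≤ 6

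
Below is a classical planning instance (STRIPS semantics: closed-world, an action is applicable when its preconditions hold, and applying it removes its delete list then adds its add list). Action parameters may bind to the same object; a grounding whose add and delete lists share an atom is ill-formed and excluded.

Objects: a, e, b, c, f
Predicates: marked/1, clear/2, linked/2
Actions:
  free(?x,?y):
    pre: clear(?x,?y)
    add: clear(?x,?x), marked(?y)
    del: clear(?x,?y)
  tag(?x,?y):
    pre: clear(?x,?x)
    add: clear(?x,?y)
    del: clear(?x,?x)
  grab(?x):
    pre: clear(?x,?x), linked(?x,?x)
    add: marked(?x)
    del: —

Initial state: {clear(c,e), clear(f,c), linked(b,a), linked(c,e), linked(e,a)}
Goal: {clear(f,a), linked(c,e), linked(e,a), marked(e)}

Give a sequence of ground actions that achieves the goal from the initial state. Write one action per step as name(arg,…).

free(c,e); free(f,c); tag(f,a)

1. free(c,e)  →  {clear(c,c), clear(f,c), linked(b,a), linked(c,e), linked(e,a), marked(e)}
2. free(f,c)  →  {clear(c,c), clear(f,f), linked(b,a), linked(c,e), linked(e,a), marked(c), marked(e)}
3. tag(f,a)  →  {clear(c,c), clear(f,a), linked(b,a), linked(c,e), linked(e,a), marked(c), marked(e)}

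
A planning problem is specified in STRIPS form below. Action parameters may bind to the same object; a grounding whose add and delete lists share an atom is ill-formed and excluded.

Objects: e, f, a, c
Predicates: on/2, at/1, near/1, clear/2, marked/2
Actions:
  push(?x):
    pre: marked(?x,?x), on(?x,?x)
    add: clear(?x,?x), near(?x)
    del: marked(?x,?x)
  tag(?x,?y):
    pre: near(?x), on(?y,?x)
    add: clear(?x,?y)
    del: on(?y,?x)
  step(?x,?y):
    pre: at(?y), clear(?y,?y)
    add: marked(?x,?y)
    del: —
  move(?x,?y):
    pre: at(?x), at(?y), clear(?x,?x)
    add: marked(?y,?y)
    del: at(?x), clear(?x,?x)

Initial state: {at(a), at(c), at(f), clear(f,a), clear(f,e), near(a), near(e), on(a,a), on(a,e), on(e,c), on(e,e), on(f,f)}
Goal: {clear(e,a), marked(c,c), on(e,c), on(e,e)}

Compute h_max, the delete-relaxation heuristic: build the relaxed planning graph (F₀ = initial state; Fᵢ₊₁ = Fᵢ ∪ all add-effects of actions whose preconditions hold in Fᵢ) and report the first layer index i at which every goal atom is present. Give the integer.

F0 = init (12 atoms)
F1 = F0 ∪ {clear(a,a), clear(e,a), clear(e,e)}  (15 atoms)
F2 = F1 ∪ {marked(a,a), marked(c,a), marked(c,c), marked(e,a), marked(f,a), marked(f,f)}  (21 atoms)
goal ⊆ F2  ⇒  h_max = 2

2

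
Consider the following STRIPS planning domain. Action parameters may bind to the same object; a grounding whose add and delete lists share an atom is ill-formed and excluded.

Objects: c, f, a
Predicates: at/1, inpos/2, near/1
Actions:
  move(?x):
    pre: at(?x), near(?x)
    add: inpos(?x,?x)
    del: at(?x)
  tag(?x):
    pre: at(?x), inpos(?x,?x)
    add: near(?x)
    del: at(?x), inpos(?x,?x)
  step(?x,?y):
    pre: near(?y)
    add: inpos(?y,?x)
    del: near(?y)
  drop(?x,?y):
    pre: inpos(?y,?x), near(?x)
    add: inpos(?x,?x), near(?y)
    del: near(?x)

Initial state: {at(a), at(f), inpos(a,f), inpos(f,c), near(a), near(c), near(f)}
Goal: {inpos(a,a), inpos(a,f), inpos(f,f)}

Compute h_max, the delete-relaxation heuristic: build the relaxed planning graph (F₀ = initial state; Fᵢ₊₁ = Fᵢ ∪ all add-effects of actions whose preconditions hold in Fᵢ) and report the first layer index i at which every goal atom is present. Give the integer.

F0 = init (7 atoms)
F1 = F0 ∪ {inpos(a,a), inpos(a,c), inpos(c,a), inpos(c,c), inpos(c,f), inpos(f,a), inpos(f,f)}  (14 atoms)
goal ⊆ F1  ⇒  h_max = 1

1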